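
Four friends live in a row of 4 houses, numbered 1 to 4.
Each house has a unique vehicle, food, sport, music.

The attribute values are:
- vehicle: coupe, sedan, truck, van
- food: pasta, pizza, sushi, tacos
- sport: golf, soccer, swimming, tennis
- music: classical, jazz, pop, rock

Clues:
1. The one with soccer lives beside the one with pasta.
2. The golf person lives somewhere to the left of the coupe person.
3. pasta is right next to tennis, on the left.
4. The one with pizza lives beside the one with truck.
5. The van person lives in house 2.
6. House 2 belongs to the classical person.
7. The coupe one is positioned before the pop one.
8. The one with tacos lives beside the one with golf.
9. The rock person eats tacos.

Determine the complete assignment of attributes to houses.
Solution:

House | Vehicle | Food | Sport | Music
--------------------------------------
  1   | sedan | tacos | soccer | rock
  2   | van | pasta | golf | classical
  3   | coupe | pizza | tennis | jazz
  4   | truck | sushi | swimming | pop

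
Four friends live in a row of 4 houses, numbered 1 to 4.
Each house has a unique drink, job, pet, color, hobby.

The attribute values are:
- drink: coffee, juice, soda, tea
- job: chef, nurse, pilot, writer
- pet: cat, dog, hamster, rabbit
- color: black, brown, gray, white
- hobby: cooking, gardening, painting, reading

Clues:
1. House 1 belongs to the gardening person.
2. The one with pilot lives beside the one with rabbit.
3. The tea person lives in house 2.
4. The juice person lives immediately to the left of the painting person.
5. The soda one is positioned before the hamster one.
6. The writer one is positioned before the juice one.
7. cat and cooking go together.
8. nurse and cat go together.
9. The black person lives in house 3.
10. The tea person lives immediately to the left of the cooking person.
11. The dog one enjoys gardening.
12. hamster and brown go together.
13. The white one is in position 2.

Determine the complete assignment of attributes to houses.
Solution:

House | Drink | Job | Pet | Color | Hobby
-----------------------------------------
  1   | soda | pilot | dog | gray | gardening
  2   | tea | writer | rabbit | white | reading
  3   | juice | nurse | cat | black | cooking
  4   | coffee | chef | hamster | brown | painting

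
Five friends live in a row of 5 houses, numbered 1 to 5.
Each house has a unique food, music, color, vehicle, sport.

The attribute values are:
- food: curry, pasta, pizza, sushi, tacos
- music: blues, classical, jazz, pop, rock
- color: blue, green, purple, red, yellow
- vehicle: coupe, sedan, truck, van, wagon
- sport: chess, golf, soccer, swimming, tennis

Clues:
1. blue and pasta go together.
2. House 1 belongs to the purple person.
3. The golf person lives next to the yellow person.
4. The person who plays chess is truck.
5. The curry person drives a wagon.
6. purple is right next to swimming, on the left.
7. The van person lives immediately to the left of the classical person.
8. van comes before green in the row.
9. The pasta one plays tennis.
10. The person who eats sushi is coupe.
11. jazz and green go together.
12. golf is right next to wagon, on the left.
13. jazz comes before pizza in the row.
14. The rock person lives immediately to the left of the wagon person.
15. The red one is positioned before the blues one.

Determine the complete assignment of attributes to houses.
Solution:

House | Food | Music | Color | Vehicle | Sport
----------------------------------------------
  1   | tacos | rock | purple | van | golf
  2   | curry | classical | yellow | wagon | swimming
  3   | sushi | jazz | green | coupe | soccer
  4   | pizza | pop | red | truck | chess
  5   | pasta | blues | blue | sedan | tennis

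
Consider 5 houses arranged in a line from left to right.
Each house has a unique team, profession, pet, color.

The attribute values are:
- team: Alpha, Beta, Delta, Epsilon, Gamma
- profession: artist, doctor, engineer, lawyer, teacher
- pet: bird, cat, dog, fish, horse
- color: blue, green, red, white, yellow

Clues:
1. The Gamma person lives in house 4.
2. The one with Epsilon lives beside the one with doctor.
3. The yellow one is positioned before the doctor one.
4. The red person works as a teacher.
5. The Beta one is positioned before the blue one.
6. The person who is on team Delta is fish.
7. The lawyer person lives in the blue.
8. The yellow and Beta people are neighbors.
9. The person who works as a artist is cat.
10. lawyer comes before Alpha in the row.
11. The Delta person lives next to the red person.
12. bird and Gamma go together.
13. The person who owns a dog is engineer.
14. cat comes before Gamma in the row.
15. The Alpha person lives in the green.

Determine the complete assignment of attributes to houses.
Solution:

House | Team | Profession | Pet | Color
---------------------------------------
  1   | Epsilon | artist | cat | yellow
  2   | Beta | doctor | horse | white
  3   | Delta | lawyer | fish | blue
  4   | Gamma | teacher | bird | red
  5   | Alpha | engineer | dog | green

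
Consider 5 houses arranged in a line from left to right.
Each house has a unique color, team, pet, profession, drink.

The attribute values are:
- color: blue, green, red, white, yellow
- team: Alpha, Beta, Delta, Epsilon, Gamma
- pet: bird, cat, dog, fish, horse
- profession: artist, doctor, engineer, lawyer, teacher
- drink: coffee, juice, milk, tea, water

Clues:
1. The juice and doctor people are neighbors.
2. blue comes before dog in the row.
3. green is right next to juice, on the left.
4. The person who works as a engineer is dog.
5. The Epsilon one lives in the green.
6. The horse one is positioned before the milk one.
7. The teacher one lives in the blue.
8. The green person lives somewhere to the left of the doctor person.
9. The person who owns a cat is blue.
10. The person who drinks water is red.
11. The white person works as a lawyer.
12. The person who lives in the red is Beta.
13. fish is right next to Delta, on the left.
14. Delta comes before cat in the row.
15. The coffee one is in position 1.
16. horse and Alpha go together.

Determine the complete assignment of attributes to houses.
Solution:

House | Color | Team | Pet | Profession | Drink
-----------------------------------------------
  1   | green | Epsilon | fish | artist | coffee
  2   | white | Delta | bird | lawyer | juice
  3   | yellow | Alpha | horse | doctor | tea
  4   | blue | Gamma | cat | teacher | milk
  5   | red | Beta | dog | engineer | water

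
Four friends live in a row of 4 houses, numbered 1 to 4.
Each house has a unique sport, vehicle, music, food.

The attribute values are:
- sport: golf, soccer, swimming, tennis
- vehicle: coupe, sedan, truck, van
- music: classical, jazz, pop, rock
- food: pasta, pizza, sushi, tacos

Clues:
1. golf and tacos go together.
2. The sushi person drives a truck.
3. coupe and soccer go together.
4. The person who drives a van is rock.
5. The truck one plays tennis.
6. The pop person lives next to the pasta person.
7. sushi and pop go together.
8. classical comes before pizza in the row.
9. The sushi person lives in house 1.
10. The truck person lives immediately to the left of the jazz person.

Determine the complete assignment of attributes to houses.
Solution:

House | Sport | Vehicle | Music | Food
--------------------------------------
  1   | tennis | truck | pop | sushi
  2   | soccer | coupe | jazz | pasta
  3   | golf | sedan | classical | tacos
  4   | swimming | van | rock | pizza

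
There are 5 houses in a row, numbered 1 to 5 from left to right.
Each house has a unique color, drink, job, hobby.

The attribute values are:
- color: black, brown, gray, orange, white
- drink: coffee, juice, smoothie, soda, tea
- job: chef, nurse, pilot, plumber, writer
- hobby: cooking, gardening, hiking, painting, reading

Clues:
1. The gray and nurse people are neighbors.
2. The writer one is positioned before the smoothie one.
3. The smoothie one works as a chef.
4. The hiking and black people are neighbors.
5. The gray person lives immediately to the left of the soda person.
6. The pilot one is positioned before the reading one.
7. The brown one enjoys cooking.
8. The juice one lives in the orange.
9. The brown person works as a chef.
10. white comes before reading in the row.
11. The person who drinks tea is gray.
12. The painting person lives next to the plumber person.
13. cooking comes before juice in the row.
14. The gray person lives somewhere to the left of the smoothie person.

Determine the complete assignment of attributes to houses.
Solution:

House | Color | Drink | Job | Hobby
-----------------------------------
  1   | gray | tea | writer | hiking
  2   | black | soda | nurse | gardening
  3   | brown | smoothie | chef | cooking
  4   | white | coffee | pilot | painting
  5   | orange | juice | plumber | reading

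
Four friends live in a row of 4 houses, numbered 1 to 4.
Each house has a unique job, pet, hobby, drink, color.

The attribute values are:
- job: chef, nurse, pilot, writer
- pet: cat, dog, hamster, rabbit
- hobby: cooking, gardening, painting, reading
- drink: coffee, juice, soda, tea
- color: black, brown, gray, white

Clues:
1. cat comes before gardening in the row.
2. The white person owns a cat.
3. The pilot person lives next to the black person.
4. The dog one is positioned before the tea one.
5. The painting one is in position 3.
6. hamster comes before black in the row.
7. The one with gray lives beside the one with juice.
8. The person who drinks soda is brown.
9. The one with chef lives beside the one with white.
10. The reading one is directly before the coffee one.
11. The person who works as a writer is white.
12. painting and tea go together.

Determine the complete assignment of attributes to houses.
Solution:

House | Job | Pet | Hobby | Drink | Color
-----------------------------------------
  1   | chef | dog | reading | soda | brown
  2   | writer | cat | cooking | coffee | white
  3   | pilot | hamster | painting | tea | gray
  4   | nurse | rabbit | gardening | juice | black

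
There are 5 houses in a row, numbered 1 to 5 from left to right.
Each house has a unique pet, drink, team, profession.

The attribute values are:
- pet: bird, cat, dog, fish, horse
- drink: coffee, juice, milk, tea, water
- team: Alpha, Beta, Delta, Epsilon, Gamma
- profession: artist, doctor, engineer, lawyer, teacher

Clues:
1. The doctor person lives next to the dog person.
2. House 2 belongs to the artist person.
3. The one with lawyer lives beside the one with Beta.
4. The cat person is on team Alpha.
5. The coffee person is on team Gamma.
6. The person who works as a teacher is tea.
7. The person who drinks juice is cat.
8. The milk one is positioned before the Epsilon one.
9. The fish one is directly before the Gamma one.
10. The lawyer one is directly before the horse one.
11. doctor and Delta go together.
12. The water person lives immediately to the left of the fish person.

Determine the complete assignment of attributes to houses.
Solution:

House | Pet | Drink | Team | Profession
---------------------------------------
  1   | cat | juice | Alpha | lawyer
  2   | horse | water | Beta | artist
  3   | fish | milk | Delta | doctor
  4   | dog | coffee | Gamma | engineer
  5   | bird | tea | Epsilon | teacher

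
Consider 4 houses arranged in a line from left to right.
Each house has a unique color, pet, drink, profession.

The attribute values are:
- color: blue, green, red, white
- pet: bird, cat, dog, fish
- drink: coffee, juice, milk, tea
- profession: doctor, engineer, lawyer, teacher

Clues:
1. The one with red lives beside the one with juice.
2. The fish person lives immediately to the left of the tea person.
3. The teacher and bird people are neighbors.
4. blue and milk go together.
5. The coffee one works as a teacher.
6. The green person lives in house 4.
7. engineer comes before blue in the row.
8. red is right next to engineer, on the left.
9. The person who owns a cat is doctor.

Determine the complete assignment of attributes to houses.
Solution:

House | Color | Pet | Drink | Profession
----------------------------------------
  1   | red | dog | coffee | teacher
  2   | white | bird | juice | engineer
  3   | blue | fish | milk | lawyer
  4   | green | cat | tea | doctor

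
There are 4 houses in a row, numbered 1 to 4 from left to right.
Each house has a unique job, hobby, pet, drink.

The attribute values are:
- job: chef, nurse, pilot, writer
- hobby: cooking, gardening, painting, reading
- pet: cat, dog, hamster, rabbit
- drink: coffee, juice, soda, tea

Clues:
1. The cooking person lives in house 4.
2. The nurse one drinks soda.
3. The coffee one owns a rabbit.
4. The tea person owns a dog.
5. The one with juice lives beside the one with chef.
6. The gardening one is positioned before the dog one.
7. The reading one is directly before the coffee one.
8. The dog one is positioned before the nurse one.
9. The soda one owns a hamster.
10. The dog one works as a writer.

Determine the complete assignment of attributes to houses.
Solution:

House | Job | Hobby | Pet | Drink
---------------------------------
  1   | pilot | reading | cat | juice
  2   | chef | gardening | rabbit | coffee
  3   | writer | painting | dog | tea
  4   | nurse | cooking | hamster | soda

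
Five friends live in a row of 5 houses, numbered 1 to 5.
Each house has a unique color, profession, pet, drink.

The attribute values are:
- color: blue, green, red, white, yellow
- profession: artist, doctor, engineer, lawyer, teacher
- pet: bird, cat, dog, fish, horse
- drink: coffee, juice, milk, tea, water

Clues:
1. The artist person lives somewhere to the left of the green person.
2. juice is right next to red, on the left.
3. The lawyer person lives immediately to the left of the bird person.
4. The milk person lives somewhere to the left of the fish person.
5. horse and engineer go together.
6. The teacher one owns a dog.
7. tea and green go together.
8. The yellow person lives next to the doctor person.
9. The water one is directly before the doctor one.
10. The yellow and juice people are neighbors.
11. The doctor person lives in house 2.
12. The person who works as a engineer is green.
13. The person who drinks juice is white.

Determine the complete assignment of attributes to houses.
Solution:

House | Color | Profession | Pet | Drink
----------------------------------------
  1   | yellow | lawyer | cat | water
  2   | white | doctor | bird | juice
  3   | red | teacher | dog | milk
  4   | blue | artist | fish | coffee
  5   | green | engineer | horse | tea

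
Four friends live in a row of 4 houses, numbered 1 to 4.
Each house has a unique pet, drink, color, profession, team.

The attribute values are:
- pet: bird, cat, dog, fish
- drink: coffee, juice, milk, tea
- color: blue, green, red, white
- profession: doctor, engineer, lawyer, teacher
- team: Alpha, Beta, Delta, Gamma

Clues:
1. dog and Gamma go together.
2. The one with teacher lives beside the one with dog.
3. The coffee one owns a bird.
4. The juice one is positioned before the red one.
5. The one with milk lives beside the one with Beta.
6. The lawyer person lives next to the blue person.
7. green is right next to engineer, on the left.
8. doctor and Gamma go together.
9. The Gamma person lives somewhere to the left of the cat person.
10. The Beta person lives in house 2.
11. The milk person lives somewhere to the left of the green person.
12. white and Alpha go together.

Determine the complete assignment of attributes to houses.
Solution:

House | Pet | Drink | Color | Profession | Team
-----------------------------------------------
  1   | fish | milk | white | lawyer | Alpha
  2   | bird | coffee | blue | teacher | Beta
  3   | dog | juice | green | doctor | Gamma
  4   | cat | tea | red | engineer | Delta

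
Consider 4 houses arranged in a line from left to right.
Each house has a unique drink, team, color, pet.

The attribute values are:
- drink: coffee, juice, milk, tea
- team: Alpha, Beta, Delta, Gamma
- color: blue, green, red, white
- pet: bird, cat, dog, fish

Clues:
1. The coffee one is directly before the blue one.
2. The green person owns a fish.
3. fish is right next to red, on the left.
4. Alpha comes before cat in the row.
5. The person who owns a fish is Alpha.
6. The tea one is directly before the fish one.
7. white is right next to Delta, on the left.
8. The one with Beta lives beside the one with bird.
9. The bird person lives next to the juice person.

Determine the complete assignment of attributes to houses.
Solution:

House | Drink | Team | Color | Pet
----------------------------------
  1   | coffee | Beta | white | dog
  2   | tea | Delta | blue | bird
  3   | juice | Alpha | green | fish
  4   | milk | Gamma | red | cat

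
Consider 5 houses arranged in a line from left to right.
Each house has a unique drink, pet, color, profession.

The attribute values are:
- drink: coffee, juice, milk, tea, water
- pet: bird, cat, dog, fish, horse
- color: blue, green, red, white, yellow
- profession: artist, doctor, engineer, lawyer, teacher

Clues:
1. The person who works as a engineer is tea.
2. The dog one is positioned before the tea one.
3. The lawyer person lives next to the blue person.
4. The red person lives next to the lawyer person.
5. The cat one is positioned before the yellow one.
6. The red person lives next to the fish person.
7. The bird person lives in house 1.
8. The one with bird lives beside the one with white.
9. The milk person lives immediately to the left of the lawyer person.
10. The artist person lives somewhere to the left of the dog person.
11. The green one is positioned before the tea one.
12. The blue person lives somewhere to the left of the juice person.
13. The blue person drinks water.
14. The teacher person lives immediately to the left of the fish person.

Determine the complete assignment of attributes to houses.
Solution:

House | Drink | Pet | Color | Profession
----------------------------------------
  1   | milk | bird | red | teacher
  2   | coffee | fish | white | lawyer
  3   | water | cat | blue | artist
  4   | juice | dog | green | doctor
  5   | tea | horse | yellow | engineer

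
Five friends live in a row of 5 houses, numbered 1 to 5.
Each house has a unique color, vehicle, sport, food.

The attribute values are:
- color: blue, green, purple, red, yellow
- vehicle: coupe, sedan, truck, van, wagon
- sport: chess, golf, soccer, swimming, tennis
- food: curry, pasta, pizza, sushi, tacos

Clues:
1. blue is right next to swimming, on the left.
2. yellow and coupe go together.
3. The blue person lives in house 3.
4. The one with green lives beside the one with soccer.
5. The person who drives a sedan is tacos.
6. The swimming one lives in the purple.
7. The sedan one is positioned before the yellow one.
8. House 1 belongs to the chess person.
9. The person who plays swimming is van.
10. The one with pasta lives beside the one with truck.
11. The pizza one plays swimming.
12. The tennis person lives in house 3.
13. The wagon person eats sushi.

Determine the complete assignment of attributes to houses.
Solution:

House | Color | Vehicle | Sport | Food
--------------------------------------
  1   | green | sedan | chess | tacos
  2   | yellow | coupe | soccer | pasta
  3   | blue | truck | tennis | curry
  4   | purple | van | swimming | pizza
  5   | red | wagon | golf | sushi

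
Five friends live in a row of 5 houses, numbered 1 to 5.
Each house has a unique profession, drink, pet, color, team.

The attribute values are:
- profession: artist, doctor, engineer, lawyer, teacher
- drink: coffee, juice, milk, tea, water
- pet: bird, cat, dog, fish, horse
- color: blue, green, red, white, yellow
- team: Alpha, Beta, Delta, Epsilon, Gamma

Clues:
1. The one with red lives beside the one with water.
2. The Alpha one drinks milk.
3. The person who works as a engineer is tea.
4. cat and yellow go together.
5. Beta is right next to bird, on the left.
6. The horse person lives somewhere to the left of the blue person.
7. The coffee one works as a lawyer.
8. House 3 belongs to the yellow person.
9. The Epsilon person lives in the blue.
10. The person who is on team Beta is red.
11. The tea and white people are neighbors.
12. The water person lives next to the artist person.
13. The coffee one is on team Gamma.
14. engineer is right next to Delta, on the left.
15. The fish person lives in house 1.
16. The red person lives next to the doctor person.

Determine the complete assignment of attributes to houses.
Solution:

House | Profession | Drink | Pet | Color | Team
-----------------------------------------------
  1   | engineer | tea | fish | red | Beta
  2   | doctor | water | bird | white | Delta
  3   | artist | milk | cat | yellow | Alpha
  4   | lawyer | coffee | horse | green | Gamma
  5   | teacher | juice | dog | blue | Epsilon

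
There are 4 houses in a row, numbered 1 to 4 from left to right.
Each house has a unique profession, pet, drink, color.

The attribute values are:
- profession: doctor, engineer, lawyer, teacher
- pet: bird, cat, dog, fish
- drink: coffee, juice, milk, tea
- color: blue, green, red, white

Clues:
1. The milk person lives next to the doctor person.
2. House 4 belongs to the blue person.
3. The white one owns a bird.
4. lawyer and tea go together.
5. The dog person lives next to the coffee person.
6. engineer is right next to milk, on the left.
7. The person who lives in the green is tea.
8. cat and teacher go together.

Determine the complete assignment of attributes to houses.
Solution:

House | Profession | Pet | Drink | Color
----------------------------------------
  1   | lawyer | dog | tea | green
  2   | engineer | bird | coffee | white
  3   | teacher | cat | milk | red
  4   | doctor | fish | juice | blue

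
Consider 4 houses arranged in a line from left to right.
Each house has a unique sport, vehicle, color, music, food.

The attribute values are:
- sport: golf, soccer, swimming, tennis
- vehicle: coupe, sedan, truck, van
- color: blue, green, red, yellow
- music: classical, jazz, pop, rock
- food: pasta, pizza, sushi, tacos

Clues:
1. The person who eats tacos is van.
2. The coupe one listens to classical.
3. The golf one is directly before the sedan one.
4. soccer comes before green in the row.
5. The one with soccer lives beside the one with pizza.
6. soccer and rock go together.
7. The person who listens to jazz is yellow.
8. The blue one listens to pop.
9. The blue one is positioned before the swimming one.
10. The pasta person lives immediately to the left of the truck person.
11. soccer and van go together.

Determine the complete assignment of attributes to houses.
Solution:

House | Sport | Vehicle | Color | Music | Food
----------------------------------------------
  1   | soccer | van | red | rock | tacos
  2   | golf | coupe | green | classical | pizza
  3   | tennis | sedan | blue | pop | pasta
  4   | swimming | truck | yellow | jazz | sushi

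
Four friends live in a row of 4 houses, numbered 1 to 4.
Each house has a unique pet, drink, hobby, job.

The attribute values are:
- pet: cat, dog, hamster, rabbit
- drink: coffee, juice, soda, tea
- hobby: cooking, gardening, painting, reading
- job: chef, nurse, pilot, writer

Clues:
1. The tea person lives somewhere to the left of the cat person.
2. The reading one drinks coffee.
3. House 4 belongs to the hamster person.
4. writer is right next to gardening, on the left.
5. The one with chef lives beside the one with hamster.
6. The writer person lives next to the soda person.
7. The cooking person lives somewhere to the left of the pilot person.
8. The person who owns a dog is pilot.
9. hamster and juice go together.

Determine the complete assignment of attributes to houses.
Solution:

House | Pet | Drink | Hobby | Job
---------------------------------
  1   | rabbit | tea | cooking | writer
  2   | dog | soda | gardening | pilot
  3   | cat | coffee | reading | chef
  4   | hamster | juice | painting | nurse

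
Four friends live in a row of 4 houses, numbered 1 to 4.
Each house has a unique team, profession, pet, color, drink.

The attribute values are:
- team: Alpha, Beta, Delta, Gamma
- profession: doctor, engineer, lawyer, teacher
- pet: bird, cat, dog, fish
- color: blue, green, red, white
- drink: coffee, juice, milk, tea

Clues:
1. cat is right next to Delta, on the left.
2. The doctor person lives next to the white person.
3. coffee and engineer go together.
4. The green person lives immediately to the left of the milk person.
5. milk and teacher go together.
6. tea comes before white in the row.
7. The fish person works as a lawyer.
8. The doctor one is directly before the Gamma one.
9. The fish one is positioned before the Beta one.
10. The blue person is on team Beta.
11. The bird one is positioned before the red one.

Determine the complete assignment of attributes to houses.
Solution:

House | Team | Profession | Pet | Color | Drink
-----------------------------------------------
  1   | Alpha | doctor | bird | green | tea
  2   | Gamma | teacher | cat | white | milk
  3   | Delta | lawyer | fish | red | juice
  4   | Beta | engineer | dog | blue | coffee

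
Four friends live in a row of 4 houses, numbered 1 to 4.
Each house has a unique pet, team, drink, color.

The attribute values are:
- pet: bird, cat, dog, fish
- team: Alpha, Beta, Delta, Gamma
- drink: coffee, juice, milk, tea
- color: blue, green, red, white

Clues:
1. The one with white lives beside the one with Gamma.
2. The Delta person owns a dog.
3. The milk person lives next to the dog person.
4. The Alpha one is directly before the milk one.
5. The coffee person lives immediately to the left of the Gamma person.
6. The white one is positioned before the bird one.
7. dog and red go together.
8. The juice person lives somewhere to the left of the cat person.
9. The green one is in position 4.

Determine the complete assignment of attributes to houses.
Solution:

House | Pet | Team | Drink | Color
----------------------------------
  1   | fish | Alpha | coffee | white
  2   | bird | Gamma | milk | blue
  3   | dog | Delta | juice | red
  4   | cat | Beta | tea | green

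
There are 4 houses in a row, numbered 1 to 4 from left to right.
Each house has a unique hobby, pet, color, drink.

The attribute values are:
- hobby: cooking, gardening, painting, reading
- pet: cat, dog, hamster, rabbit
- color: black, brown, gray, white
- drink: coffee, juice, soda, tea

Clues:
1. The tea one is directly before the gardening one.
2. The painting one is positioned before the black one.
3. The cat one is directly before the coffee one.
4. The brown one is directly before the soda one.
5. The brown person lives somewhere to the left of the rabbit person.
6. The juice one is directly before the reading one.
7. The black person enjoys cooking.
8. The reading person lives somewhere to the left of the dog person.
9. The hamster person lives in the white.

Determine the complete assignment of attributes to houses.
Solution:

House | Hobby | Pet | Color | Drink
-----------------------------------
  1   | painting | hamster | white | juice
  2   | reading | cat | gray | tea
  3   | gardening | dog | brown | coffee
  4   | cooking | rabbit | black | soda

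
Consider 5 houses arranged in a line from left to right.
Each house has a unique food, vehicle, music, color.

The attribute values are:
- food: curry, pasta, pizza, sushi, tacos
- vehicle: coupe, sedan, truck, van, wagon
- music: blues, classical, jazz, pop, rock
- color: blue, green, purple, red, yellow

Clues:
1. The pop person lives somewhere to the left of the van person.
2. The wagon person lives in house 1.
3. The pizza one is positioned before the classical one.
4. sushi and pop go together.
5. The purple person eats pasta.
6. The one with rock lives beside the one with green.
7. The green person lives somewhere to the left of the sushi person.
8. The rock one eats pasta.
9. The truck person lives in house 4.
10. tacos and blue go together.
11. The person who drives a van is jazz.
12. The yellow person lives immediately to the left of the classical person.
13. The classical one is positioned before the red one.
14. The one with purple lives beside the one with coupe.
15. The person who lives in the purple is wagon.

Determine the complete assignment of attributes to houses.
Solution:

House | Food | Vehicle | Music | Color
--------------------------------------
  1   | pasta | wagon | rock | purple
  2   | pizza | coupe | blues | green
  3   | sushi | sedan | pop | yellow
  4   | tacos | truck | classical | blue
  5   | curry | van | jazz | red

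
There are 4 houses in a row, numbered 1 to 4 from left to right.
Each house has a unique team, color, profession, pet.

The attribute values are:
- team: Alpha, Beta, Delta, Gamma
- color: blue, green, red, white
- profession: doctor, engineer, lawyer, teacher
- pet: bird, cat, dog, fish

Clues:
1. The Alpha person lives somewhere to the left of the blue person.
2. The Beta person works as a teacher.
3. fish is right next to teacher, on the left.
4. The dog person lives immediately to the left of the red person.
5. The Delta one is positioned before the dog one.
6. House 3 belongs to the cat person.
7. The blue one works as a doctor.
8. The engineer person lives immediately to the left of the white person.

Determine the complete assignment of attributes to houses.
Solution:

House | Team | Color | Profession | Pet
---------------------------------------
  1   | Delta | green | engineer | fish
  2   | Beta | white | teacher | dog
  3   | Alpha | red | lawyer | cat
  4   | Gamma | blue | doctor | bird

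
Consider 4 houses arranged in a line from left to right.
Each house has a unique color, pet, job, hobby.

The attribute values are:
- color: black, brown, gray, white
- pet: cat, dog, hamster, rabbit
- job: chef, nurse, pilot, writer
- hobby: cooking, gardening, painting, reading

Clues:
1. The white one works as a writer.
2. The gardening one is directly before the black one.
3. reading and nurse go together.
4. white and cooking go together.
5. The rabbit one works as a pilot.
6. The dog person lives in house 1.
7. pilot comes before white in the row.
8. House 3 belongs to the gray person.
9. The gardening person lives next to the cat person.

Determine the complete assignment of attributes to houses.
Solution:

House | Color | Pet | Job | Hobby
---------------------------------
  1   | brown | dog | chef | gardening
  2   | black | cat | nurse | reading
  3   | gray | rabbit | pilot | painting
  4   | white | hamster | writer | cooking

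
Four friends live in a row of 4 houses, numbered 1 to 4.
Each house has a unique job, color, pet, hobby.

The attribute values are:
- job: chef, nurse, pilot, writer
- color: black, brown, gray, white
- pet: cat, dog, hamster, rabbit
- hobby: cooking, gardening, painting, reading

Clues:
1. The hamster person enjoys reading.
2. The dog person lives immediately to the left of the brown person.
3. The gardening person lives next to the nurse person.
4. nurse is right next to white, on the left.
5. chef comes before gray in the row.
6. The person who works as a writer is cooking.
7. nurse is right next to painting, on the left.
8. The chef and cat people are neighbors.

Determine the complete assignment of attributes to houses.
Solution:

House | Job | Color | Pet | Hobby
---------------------------------
  1   | pilot | black | dog | gardening
  2   | nurse | brown | hamster | reading
  3   | chef | white | rabbit | painting
  4   | writer | gray | cat | cooking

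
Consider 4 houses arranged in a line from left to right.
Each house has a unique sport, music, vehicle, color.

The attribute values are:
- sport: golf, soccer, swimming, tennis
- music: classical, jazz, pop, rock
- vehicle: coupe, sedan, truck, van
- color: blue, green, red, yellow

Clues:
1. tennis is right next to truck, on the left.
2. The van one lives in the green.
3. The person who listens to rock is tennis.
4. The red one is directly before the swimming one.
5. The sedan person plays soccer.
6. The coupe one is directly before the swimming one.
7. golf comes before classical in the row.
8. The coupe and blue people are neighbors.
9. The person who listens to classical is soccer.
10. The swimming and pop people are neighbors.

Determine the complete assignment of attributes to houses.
Solution:

House | Sport | Music | Vehicle | Color
---------------------------------------
  1   | tennis | rock | coupe | red
  2   | swimming | jazz | truck | blue
  3   | golf | pop | van | green
  4   | soccer | classical | sedan | yellow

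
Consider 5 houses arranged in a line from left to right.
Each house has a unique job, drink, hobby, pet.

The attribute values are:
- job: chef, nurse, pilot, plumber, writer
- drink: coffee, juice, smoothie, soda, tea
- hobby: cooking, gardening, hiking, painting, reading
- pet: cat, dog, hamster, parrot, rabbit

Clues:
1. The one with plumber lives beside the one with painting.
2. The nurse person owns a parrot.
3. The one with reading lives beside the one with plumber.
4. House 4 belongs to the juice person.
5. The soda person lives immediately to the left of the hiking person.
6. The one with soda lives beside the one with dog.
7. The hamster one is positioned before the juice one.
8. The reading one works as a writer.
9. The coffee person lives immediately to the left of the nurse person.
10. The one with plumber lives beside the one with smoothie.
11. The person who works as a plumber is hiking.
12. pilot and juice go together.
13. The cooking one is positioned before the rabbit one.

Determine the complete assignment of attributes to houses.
Solution:

House | Job | Drink | Hobby | Pet
---------------------------------
  1   | writer | soda | reading | hamster
  2   | plumber | coffee | hiking | dog
  3   | nurse | smoothie | painting | parrot
  4   | pilot | juice | cooking | cat
  5   | chef | tea | gardening | rabbit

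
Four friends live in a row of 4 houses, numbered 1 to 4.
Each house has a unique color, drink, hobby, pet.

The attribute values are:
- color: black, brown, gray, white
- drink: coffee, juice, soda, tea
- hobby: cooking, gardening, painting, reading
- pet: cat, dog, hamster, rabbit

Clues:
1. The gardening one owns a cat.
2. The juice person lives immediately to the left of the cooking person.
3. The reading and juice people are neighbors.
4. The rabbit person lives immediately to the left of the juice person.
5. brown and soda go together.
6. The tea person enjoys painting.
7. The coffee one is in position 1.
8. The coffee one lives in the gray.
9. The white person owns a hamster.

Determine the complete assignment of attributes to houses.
Solution:

House | Color | Drink | Hobby | Pet
-----------------------------------
  1   | gray | coffee | reading | rabbit
  2   | black | juice | gardening | cat
  3   | brown | soda | cooking | dog
  4   | white | tea | painting | hamster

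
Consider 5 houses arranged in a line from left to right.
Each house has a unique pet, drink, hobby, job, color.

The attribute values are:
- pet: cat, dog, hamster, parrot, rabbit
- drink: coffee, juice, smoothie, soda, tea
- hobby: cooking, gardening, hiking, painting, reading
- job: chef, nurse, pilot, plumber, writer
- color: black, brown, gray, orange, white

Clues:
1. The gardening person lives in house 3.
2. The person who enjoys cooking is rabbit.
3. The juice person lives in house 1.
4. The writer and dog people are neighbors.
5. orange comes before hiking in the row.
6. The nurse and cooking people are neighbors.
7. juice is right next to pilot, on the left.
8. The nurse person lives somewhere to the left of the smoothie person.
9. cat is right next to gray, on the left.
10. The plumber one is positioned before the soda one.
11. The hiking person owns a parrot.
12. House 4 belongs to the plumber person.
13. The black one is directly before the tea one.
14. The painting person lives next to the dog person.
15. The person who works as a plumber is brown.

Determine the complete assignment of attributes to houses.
Solution:

House | Pet | Drink | Hobby | Job | Color
-----------------------------------------
  1   | cat | juice | painting | writer | black
  2   | dog | tea | reading | pilot | gray
  3   | hamster | coffee | gardening | nurse | orange
  4   | rabbit | smoothie | cooking | plumber | brown
  5   | parrot | soda | hiking | chef | white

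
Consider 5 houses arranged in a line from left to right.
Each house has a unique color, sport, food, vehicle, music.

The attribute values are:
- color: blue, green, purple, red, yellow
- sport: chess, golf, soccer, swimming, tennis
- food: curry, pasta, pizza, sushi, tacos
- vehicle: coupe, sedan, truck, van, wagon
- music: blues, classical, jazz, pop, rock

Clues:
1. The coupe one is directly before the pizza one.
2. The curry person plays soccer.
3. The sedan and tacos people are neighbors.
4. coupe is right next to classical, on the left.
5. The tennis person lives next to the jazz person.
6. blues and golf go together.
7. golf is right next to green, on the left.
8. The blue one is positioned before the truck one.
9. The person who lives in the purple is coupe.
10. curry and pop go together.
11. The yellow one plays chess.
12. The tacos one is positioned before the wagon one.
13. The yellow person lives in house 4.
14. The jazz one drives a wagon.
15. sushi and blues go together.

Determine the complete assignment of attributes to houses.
Solution:

House | Color | Sport | Food | Vehicle | Music
----------------------------------------------
  1   | purple | golf | sushi | coupe | blues
  2   | green | swimming | pizza | sedan | classical
  3   | blue | tennis | tacos | van | rock
  4   | yellow | chess | pasta | wagon | jazz
  5   | red | soccer | curry | truck | pop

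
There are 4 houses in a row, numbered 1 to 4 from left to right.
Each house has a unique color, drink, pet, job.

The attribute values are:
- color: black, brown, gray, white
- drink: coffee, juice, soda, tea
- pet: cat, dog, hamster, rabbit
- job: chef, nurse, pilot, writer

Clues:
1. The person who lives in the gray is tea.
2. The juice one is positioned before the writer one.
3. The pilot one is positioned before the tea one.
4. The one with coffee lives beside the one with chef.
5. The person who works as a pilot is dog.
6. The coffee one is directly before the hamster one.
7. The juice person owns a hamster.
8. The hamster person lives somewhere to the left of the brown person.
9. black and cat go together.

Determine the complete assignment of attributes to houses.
Solution:

House | Color | Drink | Pet | Job
---------------------------------
  1   | black | coffee | cat | nurse
  2   | white | juice | hamster | chef
  3   | brown | soda | dog | pilot
  4   | gray | tea | rabbit | writer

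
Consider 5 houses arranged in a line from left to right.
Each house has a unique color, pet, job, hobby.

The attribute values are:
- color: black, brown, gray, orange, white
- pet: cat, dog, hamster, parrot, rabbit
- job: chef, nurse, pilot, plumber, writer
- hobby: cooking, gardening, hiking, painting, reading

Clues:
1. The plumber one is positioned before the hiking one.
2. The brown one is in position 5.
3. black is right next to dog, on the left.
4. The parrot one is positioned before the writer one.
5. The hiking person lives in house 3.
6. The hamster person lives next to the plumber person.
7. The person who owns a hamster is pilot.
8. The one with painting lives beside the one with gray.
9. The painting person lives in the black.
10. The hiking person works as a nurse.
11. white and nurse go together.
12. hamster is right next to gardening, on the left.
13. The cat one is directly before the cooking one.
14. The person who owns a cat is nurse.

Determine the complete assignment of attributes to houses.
Solution:

House | Color | Pet | Job | Hobby
---------------------------------
  1   | black | hamster | pilot | painting
  2   | gray | dog | plumber | gardening
  3   | white | cat | nurse | hiking
  4   | orange | parrot | chef | cooking
  5   | brown | rabbit | writer | reading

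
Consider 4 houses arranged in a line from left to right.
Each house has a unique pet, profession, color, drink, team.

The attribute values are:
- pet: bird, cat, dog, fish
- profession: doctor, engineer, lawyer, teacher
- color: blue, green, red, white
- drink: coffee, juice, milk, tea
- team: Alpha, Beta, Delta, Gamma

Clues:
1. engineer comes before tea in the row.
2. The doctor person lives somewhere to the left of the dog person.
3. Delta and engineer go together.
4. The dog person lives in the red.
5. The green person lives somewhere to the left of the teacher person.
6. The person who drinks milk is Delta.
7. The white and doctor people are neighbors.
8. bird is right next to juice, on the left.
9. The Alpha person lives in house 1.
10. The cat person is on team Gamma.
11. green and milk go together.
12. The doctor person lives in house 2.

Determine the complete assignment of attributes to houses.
Solution:

House | Pet | Profession | Color | Drink | Team
-----------------------------------------------
  1   | bird | lawyer | white | coffee | Alpha
  2   | cat | doctor | blue | juice | Gamma
  3   | fish | engineer | green | milk | Delta
  4   | dog | teacher | red | tea | Beta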